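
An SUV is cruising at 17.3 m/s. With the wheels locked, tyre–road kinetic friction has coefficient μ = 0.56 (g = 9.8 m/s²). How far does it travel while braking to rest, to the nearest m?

a = μg = 0.56 × 9.8 = 5.488 m/s².
Braking distance = v²/(2a) = 17.3000² / (2 × 5.488) = 299.290 / 10.976 = 27.268 m.

Braking distance ≈ 27 m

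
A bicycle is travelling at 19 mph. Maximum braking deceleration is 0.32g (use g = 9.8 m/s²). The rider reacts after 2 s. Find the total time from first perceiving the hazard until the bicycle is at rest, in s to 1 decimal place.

19 mph × 0.44704 = 8.4938 m/s.
a = 0.32 × 9.8 = 3.136 m/s².
Braking time = v/a = 8.4938 / 3.136 = 2.708 s.
Total = 2 + 2.708 = 4.708 s.

Total time ≈ 4.7 s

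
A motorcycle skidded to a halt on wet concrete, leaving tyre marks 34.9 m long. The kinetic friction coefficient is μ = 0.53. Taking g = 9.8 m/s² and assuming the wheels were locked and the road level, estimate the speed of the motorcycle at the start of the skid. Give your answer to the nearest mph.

Deceleration a = μg = 0.53 × 9.8 = 5.194 m/s².
v = √(2a·d) = √(2 × 5.194 × 34.9) = √362.541 = 19.0405 m/s.
= 19.0405 ÷ 0.44704 = 42.592 mph.

Initial speed ≈ 43 mph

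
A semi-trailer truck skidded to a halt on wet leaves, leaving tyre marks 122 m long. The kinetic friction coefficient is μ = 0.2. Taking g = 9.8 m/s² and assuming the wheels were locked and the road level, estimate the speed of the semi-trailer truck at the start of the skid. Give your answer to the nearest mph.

Initial speed ≈ 49 mph

Deceleration a = μg = 0.2 × 9.8 = 1.960 m/s².
v = √(2a·d) = √(2 × 1.960 × 122) = √478.240 = 21.8687 m/s.
= 21.8687 ÷ 0.44704 = 48.919 mph.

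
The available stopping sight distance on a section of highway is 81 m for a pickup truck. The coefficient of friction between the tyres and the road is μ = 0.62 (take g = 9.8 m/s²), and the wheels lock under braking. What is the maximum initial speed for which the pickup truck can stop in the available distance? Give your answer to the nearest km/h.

Maximum speed ≈ 113 km/h

a = μg = 0.62 × 9.8 = 6.076 m/s².
v²/(2a) = d ⇒ v = √(2 × 6.076 × 81) = √984.31 = 31.3737 m/s.
31.3737 m/s × 3.6 = 112.945 km/h.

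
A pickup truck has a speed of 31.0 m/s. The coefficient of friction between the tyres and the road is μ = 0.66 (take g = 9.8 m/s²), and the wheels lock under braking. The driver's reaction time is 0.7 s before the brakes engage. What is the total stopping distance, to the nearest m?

a = μg = 0.66 × 9.8 = 6.468 m/s².
Reaction distance = v·t_r = 31.0000 × 0.7 = 21.700 m.
Braking distance = v²/(2a) = 31.0000² / (2 × 6.468) = 961.000 / 12.936 = 74.289 m.
Total = 21.700 + 74.289 = 95.989 m.

Total stopping distance ≈ 96 m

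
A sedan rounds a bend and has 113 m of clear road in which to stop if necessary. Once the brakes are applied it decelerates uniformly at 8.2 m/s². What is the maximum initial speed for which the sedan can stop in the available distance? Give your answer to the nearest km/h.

v²/(2a) = d ⇒ v = √(2 × 8.200 × 113) = √1853.20 = 43.0488 m/s.
43.0488 m/s × 3.6 = 154.976 km/h.

Maximum speed ≈ 155 km/h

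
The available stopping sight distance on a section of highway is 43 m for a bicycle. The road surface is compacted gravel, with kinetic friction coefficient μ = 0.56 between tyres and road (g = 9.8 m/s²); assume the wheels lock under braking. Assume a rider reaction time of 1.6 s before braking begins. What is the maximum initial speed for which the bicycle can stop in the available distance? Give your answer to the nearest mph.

Maximum speed ≈ 33 mph

a = μg = 0.56 × 9.8 = 5.488 m/s².
Stopping distance: v·t_r + v²/(2a) = 43 with t_r = 1.6 s and a = 5.488 m/s².
So v² + 17.562 v − 471.97 = 0.
Positive root: v = −a·t_r + √((a·t_r)² + 2a·d) = −8.781 + √(77.106 + 471.97) = 14.6514 m/s.
14.6514 m/s ÷ 0.44704 = 32.774 mph.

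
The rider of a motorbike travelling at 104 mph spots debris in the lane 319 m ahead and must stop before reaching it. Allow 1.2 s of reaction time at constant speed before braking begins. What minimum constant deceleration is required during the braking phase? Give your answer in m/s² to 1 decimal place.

Required deceleration ≈ 4.1 m/s²

104 mph × 0.44704 = 46.4922 m/s.
Distance covered during reaction = 46.4922 × 1.2 = 55.791 m.
Distance available for braking: 319 − 55.791 = 263.209 m.
v² = 2a·d ⇒ a = v²/(2d) = 46.4922² / (2 × 263.209) = 2161.525 / 526.418 = 4.1061 m/s².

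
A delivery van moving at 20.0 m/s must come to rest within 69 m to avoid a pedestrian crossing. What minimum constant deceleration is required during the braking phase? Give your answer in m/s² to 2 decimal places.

Required deceleration ≈ 2.90 m/s²

v² = 2a·d ⇒ a = v²/(2d) = 20.0000² / (2 × 69.000) = 400.000 / 138.000 = 2.8986 m/s².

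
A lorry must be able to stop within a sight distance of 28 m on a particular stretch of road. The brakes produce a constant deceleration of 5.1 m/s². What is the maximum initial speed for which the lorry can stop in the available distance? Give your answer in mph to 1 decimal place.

v²/(2a) = d ⇒ v = √(2 × 5.100 × 28) = √285.60 = 16.8997 m/s.
16.8997 m/s ÷ 0.44704 = 37.804 mph.

Maximum speed ≈ 37.8 mph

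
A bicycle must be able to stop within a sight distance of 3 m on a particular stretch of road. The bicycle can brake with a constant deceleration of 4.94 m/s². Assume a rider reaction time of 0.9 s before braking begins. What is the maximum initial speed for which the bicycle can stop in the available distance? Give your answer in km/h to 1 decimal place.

Stopping distance: v·t_r + v²/(2a) = 3 with t_r = 0.9 s and a = 4.940 m/s².
So v² + 8.892 v − 29.64 = 0.
Positive root: v = −a·t_r + √((a·t_r)² + 2a·d) = −4.446 + √(19.767 + 29.64) = 2.5830 m/s.
2.5830 m/s × 3.6 = 9.299 km/h.

Maximum speed ≈ 9.3 km/h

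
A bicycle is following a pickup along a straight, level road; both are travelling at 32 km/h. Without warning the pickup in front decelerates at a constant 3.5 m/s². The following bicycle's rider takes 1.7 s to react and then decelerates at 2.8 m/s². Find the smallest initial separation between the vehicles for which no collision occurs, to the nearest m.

32 km/h ÷ 3.6 = 8.8889 m/s.
Leader travels v²/(2a_L) = 79.013 / 7.000 = 11.288 m before stopping.
Follower covers v·t_r = 8.8889 × 1.7 = 15.111 m while reacting, then v²/(2a_F) = 79.013 / 5.600 = 14.109 m while braking, for a total of 15.111 + 14.109 = 29.220 m.
Since a_F ≤ a_L and the follower starts braking later, the follower is never slower than the leader, so the closest approach is when both have stopped.
Minimum gap = 29.220 − 11.288 = 17.932 m.

Minimum gap ≈ 18 m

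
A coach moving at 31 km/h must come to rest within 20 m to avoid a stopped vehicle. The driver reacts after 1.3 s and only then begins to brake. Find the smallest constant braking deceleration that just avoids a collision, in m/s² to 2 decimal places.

Required deceleration ≈ 4.21 m/s²

31 km/h ÷ 3.6 = 8.6111 m/s.
Distance covered during reaction = 8.6111 × 1.3 = 11.194 m.
Distance available for braking: 20 − 11.194 = 8.806 m.
v² = 2a·d ⇒ a = v²/(2d) = 8.6111² / (2 × 8.806) = 74.151 / 17.612 = 4.2103 m/s².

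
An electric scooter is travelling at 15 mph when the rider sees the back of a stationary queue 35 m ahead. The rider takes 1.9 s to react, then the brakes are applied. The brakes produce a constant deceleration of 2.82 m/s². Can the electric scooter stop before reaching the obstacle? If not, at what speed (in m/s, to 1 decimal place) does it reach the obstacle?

Yes — it stops about 14.3 m short of the obstacle, so it never reaches it

15 mph × 0.44704 = 6.7056 m/s.
Reaction distance = 6.7056 × 1.9 = 12.741 m.
Braking distance = v²/(2a) = 44.965 / 5.640 = 7.973 m.
Total stopping distance = 12.741 + 7.973 = 20.714 m, vs 35 m available — it stops with 35 − 20.714 = 14.286 m to spare.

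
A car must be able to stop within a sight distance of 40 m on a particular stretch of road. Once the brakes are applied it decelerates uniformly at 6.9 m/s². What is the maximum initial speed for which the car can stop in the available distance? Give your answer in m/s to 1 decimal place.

v²/(2a) = d ⇒ v = √(2 × 6.900 × 40) = √552.00 = 23.4947 m/s.

Maximum speed ≈ 23.5 m/s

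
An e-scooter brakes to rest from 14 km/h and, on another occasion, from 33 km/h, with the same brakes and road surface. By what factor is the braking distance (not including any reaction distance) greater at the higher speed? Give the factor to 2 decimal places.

Braking distance d = v²/(2a), so with a fixed, d ∝ v².
Factor = (33/14)² = 2.3571² = 5.5559.

Factor ≈ 5.56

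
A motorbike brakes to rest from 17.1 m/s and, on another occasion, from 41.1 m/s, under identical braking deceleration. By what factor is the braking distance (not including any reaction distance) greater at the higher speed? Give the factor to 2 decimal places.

Braking distance d = v²/(2a), so with a fixed, d ∝ v².
Factor = (41.1/17.1)² = 2.4035² = 5.7768.

Factor ≈ 5.78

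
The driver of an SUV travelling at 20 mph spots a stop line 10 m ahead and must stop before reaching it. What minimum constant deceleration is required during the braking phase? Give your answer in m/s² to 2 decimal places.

20 mph × 0.44704 = 8.9408 m/s.
v² = 2a·d ⇒ a = v²/(2d) = 8.9408² / (2 × 10.000) = 79.938 / 20.000 = 3.9969 m/s².

Required deceleration ≈ 4.00 m/s²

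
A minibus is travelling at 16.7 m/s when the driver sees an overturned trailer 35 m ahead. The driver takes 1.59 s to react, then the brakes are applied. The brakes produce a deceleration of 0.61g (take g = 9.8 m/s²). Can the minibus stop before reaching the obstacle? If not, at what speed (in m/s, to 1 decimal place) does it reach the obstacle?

a = 0.61 × 9.8 = 5.978 m/s².
Reaction distance = 16.7000 × 1.59 = 26.553 m.
Braking distance needed to stop: v²/(2a) = 278.890 / 11.956 = 23.326 m, so total needed = 26.553 + 23.326 = 49.879 m > 35 m — it cannot stop.
Distance remaining when braking begins: 35 − 26.553 = 8.447 m.
v² = v₀² − 2a·d = 278.890 − 2 × 5.978 × 8.447 = 177.898 m²/s².
v = √177.898 = 13.338 m/s.

No — it strikes the obstacle at 13.3 m/s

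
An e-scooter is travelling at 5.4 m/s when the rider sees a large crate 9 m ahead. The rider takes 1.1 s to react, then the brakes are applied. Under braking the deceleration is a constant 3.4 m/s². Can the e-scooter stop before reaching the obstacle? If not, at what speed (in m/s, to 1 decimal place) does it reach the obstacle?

Reaction distance = 5.4000 × 1.1 = 5.940 m.
Braking distance needed to stop: v²/(2a) = 29.160 / 6.800 = 4.288 m, so total needed = 5.940 + 4.288 = 10.228 m > 9 m — it cannot stop.
Distance remaining when braking begins: 9 − 5.940 = 3.060 m.
v² = v₀² − 2a·d = 29.160 − 2 × 3.400 × 3.060 = 8.352 m²/s².
v = √8.352 = 2.890 m/s.

No — it strikes the obstacle at 2.9 m/s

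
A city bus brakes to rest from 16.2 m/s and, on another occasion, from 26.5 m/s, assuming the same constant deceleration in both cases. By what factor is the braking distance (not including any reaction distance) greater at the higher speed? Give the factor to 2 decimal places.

Factor ≈ 2.68

Braking distance d = v²/(2a), so with a fixed, d ∝ v².
Factor = (26.5/16.2)² = 1.6358² = 2.6758.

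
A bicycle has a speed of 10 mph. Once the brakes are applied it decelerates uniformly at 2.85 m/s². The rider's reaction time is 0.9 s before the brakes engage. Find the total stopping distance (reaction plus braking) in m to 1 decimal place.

10 mph × 0.44704 = 4.4704 m/s.
Reaction distance = v·t_r = 4.4704 × 0.9 = 4.023 m.
Braking distance = v²/(2a) = 4.4704² / (2 × 2.850) = 19.984 / 5.700 = 3.506 m.
Total = 4.023 + 3.506 = 7.529 m.

Total stopping distance ≈ 7.5 m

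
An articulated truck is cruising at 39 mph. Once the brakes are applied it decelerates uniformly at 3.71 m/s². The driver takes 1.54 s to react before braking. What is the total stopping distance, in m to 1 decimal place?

Total stopping distance ≈ 67.8 m

39 mph × 0.44704 = 17.4346 m/s.
Reaction distance = v·t_r = 17.4346 × 1.54 = 26.849 m.
Braking distance = v²/(2a) = 17.4346² / (2 × 3.710) = 303.965 / 7.420 = 40.966 m.
Total = 26.849 + 40.966 = 67.815 m.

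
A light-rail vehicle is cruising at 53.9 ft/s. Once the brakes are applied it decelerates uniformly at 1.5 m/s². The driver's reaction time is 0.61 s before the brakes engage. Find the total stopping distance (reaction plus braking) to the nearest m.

Total stopping distance ≈ 100 m

53.9 ft/s × 0.3048 = 16.4287 m/s.
Reaction distance = v·t_r = 16.4287 × 0.61 = 10.022 m.
Braking distance = v²/(2a) = 16.4287² / (2 × 1.500) = 269.902 / 3.000 = 89.967 m.
Total = 10.022 + 89.967 = 99.989 m.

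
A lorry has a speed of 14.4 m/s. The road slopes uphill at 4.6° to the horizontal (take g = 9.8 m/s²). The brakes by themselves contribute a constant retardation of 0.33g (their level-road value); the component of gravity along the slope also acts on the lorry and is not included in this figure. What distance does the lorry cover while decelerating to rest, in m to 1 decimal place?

a = 0.33 × 9.8 = 3.234 m/s².
Gravity along the uphill slope adds to the braking deceleration: a_eff = 3.234 + 9.8·sin 4.6° = 3.234 + 0.786 = 4.020 m/s².
Braking distance = v²/(2a) = 14.4000² / (2 × 4.020) = 207.360 / 8.040 = 25.791 m.

Braking distance ≈ 25.8 m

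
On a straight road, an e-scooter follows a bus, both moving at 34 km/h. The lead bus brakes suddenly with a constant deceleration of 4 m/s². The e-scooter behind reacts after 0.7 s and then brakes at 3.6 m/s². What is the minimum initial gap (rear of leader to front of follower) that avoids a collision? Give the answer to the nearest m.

Minimum gap ≈ 8 m

34 km/h ÷ 3.6 = 9.4444 m/s.
Leader travels v²/(2a_L) = 89.197 / 8.000 = 11.150 m before stopping.
Follower covers v·t_r = 9.4444 × 0.7 = 6.611 m while reacting, then v²/(2a_F) = 89.197 / 7.200 = 12.388 m while braking, for a total of 6.611 + 12.388 = 18.999 m.
Since a_F ≤ a_L and the follower starts braking later, the follower is never slower than the leader, so the closest approach is when both have stopped.
Minimum gap = 18.999 − 11.150 = 7.849 m.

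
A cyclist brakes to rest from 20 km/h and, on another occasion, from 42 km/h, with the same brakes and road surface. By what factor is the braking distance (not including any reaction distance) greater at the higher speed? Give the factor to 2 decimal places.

Braking distance d = v²/(2a), so with a fixed, d ∝ v².
Factor = (42/20)² = 2.1000² = 4.4100.

Factor ≈ 4.41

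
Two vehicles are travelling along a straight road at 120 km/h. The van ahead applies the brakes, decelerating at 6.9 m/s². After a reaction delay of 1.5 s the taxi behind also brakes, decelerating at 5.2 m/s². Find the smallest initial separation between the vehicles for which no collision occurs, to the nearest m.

Minimum gap ≈ 76 m

120 km/h ÷ 3.6 = 33.3333 m/s.
Leader travels v²/(2a_L) = 1111.109 / 13.800 = 80.515 m before stopping.
Follower covers v·t_r = 33.3333 × 1.5 = 50.000 m while reacting, then v²/(2a_F) = 1111.109 / 10.400 = 106.837 m while braking, for a total of 50.000 + 106.837 = 156.837 m.
Since a_F ≤ a_L and the follower starts braking later, the follower is never slower than the leader, so the closest approach is when both have stopped.
Minimum gap = 156.837 − 80.515 = 76.322 m.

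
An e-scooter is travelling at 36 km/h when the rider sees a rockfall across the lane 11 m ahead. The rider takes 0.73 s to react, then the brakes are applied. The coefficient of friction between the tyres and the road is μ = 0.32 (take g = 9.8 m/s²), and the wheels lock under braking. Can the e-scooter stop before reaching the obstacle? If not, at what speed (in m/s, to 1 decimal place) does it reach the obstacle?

36 km/h ÷ 3.6 = 10.0000 m/s.
a = μg = 0.32 × 9.8 = 3.136 m/s².
Reaction distance = 10.0000 × 0.73 = 7.300 m.
Braking distance needed to stop: v²/(2a) = 100.000 / 6.272 = 15.944 m, so total needed = 7.300 + 15.944 = 23.244 m > 11 m — it cannot stop.
Distance remaining when braking begins: 11 − 7.300 = 3.700 m.
v² = v₀² − 2a·d = 100.000 − 2 × 3.136 × 3.700 = 76.794 m²/s².
v = √76.794 = 8.763 m/s.

No — it strikes the obstacle at 8.8 m/s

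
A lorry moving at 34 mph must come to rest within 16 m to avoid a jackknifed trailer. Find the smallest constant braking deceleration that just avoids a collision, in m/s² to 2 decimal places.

34 mph × 0.44704 = 15.1994 m/s.
v² = 2a·d ⇒ a = v²/(2d) = 15.1994² / (2 × 16.000) = 231.022 / 32.000 = 7.2194 m/s².

Required deceleration ≈ 7.22 m/s²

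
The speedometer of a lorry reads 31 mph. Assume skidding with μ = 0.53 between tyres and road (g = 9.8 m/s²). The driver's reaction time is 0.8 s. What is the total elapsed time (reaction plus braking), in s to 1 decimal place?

Total time ≈ 3.5 s

31 mph × 0.44704 = 13.8582 m/s.
a = μg = 0.53 × 9.8 = 5.194 m/s².
Braking time = v/a = 13.8582 / 5.194 = 2.668 s.
Total = 0.8 + 2.668 = 3.468 s.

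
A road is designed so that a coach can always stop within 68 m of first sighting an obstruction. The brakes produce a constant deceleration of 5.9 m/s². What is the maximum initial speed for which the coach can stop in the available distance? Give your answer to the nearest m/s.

v²/(2a) = d ⇒ v = √(2 × 5.900 × 68) = √802.40 = 28.3267 m/s.

Maximum speed ≈ 28 m/s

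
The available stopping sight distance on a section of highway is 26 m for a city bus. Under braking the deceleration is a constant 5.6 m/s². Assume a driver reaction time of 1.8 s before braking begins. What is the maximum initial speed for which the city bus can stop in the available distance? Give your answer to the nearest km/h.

Maximum speed ≈ 35 km/h

Stopping distance: v·t_r + v²/(2a) = 26 with t_r = 1.8 s and a = 5.600 m/s².
So v² + 20.160 v − 291.20 = 0.
Positive root: v = −a·t_r + √((a·t_r)² + 2a·d) = −10.080 + √(101.606 + 291.20) = 9.7393 m/s.
9.7393 m/s × 3.6 = 35.061 km/h.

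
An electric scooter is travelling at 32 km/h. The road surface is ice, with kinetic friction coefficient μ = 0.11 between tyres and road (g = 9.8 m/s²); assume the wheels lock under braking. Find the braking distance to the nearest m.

Braking distance ≈ 37 m

32 km/h ÷ 3.6 = 8.8889 m/s.
a = μg = 0.11 × 9.8 = 1.078 m/s².
Braking distance = v²/(2a) = 8.8889² / (2 × 1.078) = 79.013 / 2.156 = 36.648 m.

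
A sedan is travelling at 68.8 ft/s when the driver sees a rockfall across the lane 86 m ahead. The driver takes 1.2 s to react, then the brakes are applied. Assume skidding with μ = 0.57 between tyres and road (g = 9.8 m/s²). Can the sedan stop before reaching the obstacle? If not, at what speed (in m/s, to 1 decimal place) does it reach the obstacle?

68.8 ft/s × 0.3048 = 20.9702 m/s.
a = μg = 0.57 × 9.8 = 5.586 m/s².
Reaction distance = 20.9702 × 1.2 = 25.164 m.
Braking distance = v²/(2a) = 439.749 / 11.172 = 39.362 m.
Total stopping distance = 25.164 + 39.362 = 64.526 m, vs 86 m available — it stops with 86 − 64.526 = 21.474 m to spare.

Yes — it stops about 21.5 m short of the obstacle, so it never reaches it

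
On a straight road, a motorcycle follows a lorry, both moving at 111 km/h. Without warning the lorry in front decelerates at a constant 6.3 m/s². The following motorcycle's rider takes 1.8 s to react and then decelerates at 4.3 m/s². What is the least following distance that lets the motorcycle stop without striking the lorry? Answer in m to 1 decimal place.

111 km/h ÷ 3.6 = 30.8333 m/s.
Leader travels v²/(2a_L) = 950.692 / 12.600 = 75.452 m before stopping.
Follower covers v·t_r = 30.8333 × 1.8 = 55.500 m while reacting, then v²/(2a_F) = 950.692 / 8.600 = 110.546 m while braking, for a total of 55.500 + 110.546 = 166.046 m.
Since a_F ≤ a_L and the follower starts braking later, the follower is never slower than the leader, so the closest approach is when both have stopped.
Minimum gap = 166.046 − 75.452 = 90.594 m.

Minimum gap ≈ 90.6 m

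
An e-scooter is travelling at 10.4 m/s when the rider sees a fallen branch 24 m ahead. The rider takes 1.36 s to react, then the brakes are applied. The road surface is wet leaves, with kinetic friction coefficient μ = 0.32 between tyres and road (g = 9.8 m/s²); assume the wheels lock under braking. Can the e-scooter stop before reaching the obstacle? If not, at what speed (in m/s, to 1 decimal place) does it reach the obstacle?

a = μg = 0.32 × 9.8 = 3.136 m/s².
Reaction distance = 10.4000 × 1.36 = 14.144 m.
Braking distance needed to stop: v²/(2a) = 108.160 / 6.272 = 17.245 m, so total needed = 14.144 + 17.245 = 31.389 m > 24 m — it cannot stop.
Distance remaining when braking begins: 24 − 14.144 = 9.856 m.
v² = v₀² − 2a·d = 108.160 − 2 × 3.136 × 9.856 = 46.343 m²/s².
v = √46.343 = 6.808 m/s.

No — it strikes the obstacle at 6.8 m/s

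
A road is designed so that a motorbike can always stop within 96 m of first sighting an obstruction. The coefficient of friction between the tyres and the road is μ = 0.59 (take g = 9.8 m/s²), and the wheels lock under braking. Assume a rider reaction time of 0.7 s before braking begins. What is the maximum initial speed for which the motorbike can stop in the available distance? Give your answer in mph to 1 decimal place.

Maximum speed ≈ 66.0 mph

a = μg = 0.59 × 9.8 = 5.782 m/s².
Stopping distance: v·t_r + v²/(2a) = 96 with t_r = 0.7 s and a = 5.782 m/s².
So v² + 8.095 v − 1110.14 = 0.
Positive root: v = −a·t_r + √((a·t_r)² + 2a·d) = −4.047 + √(16.378 + 1110.14) = 29.5166 m/s.
29.5166 m/s ÷ 0.44704 = 66.027 mph.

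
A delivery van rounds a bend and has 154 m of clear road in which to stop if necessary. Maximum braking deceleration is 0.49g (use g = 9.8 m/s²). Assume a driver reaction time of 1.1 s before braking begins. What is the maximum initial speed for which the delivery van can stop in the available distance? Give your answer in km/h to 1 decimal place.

Maximum speed ≈ 120.7 km/h

a = 0.49 × 9.8 = 4.802 m/s².
Stopping distance: v·t_r + v²/(2a) = 154 with t_r = 1.1 s and a = 4.802 m/s².
So v² + 10.564 v − 1479.02 = 0.
Positive root: v = −a·t_r + √((a·t_r)² + 2a·d) = −5.282 + √(27.900 + 1479.02) = 33.5371 m/s.
33.5371 m/s × 3.6 = 120.734 km/h.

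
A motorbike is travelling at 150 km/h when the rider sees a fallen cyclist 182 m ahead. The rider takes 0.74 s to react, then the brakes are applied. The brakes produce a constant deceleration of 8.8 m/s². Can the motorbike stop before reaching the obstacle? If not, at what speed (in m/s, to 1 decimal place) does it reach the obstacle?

Yes — it stops about 52.5 m short of the obstacle, so it never reaches it

150 km/h ÷ 3.6 = 41.6667 m/s.
Reaction distance = 41.6667 × 0.74 = 30.833 m.
Braking distance = v²/(2a) = 1736.114 / 17.600 = 98.643 m.
Total stopping distance = 30.833 + 98.643 = 129.476 m, vs 182 m available — it stops with 182 − 129.476 = 52.524 m to spare.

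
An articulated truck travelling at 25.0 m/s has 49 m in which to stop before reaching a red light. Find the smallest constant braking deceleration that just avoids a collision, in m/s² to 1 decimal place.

v² = 2a·d ⇒ a = v²/(2d) = 25.0000² / (2 × 49.000) = 625.000 / 98.000 = 6.3776 m/s².

Required deceleration ≈ 6.4 m/s²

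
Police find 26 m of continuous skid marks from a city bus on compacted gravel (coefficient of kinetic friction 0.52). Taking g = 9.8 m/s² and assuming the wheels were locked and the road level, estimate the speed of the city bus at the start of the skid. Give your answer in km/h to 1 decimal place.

Deceleration a = μg = 0.52 × 9.8 = 5.096 m/s².
v = √(2a·d) = √(2 × 5.096 × 26) = √264.992 = 16.2786 m/s.
= 16.2786 × 3.6 = 58.603 km/h.

Initial speed ≈ 58.6 km/h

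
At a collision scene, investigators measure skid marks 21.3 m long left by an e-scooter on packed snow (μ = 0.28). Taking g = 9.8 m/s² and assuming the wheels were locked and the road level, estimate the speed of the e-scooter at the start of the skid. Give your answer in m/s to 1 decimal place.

Initial speed ≈ 10.8 m/s

Deceleration a = μg = 0.28 × 9.8 = 2.744 m/s².
v = √(2a·d) = √(2 × 2.744 × 21.3) = √116.894 = 10.8118 m/s.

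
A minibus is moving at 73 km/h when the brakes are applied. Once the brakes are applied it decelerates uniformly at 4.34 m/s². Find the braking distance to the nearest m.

73 km/h ÷ 3.6 = 20.2778 m/s.
Braking distance = v²/(2a) = 20.2778² / (2 × 4.340) = 411.189 / 8.680 = 47.372 m.

Braking distance ≈ 47 m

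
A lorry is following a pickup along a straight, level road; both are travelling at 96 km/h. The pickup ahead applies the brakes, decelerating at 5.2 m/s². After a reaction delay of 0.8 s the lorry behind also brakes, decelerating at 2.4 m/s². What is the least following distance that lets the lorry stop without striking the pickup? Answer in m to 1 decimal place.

Minimum gap ≈ 101.1 m

96 km/h ÷ 3.6 = 26.6667 m/s.
Leader travels v²/(2a_L) = 711.113 / 10.400 = 68.376 m before stopping.
Follower covers v·t_r = 26.6667 × 0.8 = 21.333 m while reacting, then v²/(2a_F) = 711.113 / 4.800 = 148.149 m while braking, for a total of 21.333 + 148.149 = 169.482 m.
Since a_F ≤ a_L and the follower starts braking later, the follower is never slower than the leader, so the closest approach is when both have stopped.
Minimum gap = 169.482 − 68.376 = 101.106 m.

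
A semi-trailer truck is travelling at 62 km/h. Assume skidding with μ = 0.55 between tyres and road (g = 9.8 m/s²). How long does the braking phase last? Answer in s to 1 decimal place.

62 km/h ÷ 3.6 = 17.2222 m/s.
a = μg = 0.55 × 9.8 = 5.390 m/s².
Braking time = v/a = 17.2222 / 5.390 = 3.195 s.

Braking time ≈ 3.2 s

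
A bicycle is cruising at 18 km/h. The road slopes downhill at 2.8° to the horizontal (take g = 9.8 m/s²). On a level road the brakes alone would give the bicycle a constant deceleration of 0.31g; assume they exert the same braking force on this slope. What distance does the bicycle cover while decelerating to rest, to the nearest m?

Braking distance ≈ 5 m

18 km/h ÷ 3.6 = 5.0000 m/s.
a = 0.31 × 9.8 = 3.038 m/s².
Gravity along the downhill slope reduces the braking deceleration: a_eff = 3.038 − 9.8·sin 2.8° = 3.038 − 0.479 = 2.559 m/s².
Braking distance = v²/(2a) = 5.0000² / (2 × 2.559) = 25.000 / 5.118 = 4.885 m.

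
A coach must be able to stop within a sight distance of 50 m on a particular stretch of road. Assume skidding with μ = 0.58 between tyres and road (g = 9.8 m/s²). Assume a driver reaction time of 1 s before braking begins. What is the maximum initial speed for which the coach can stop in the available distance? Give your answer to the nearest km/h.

Maximum speed ≈ 68 km/h

a = μg = 0.58 × 9.8 = 5.684 m/s².
Stopping distance: v·t_r + v²/(2a) = 50 with t_r = 1 s and a = 5.684 m/s².
So v² + 11.368 v − 568.40 = 0.
Positive root: v = −a·t_r + √((a·t_r)² + 2a·d) = −5.684 + √(32.308 + 568.40) = 18.8253 m/s.
18.8253 m/s × 3.6 = 67.771 km/h.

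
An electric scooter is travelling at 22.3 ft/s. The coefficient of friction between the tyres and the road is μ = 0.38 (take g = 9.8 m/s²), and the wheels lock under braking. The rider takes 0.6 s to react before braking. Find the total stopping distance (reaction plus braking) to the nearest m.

Total stopping distance ≈ 10 m

22.3 ft/s × 0.3048 = 6.7970 m/s.
a = μg = 0.38 × 9.8 = 3.724 m/s².
Reaction distance = v·t_r = 6.7970 × 0.6 = 4.078 m.
Braking distance = v²/(2a) = 6.7970² / (2 × 3.724) = 46.199 / 7.448 = 6.203 m.
Total = 4.078 + 6.203 = 10.281 m.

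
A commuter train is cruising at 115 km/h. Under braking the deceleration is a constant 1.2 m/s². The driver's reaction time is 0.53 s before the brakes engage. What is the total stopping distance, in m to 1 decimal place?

Total stopping distance ≈ 442.1 m

115 km/h ÷ 3.6 = 31.9444 m/s.
Reaction distance = v·t_r = 31.9444 × 0.53 = 16.931 m.
Braking distance = v²/(2a) = 31.9444² / (2 × 1.200) = 1020.445 / 2.400 = 425.185 m.
Total = 16.931 + 425.185 = 442.116 m.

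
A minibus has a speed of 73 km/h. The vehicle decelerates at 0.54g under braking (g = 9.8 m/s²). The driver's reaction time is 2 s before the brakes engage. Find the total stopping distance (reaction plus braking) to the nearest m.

73 km/h ÷ 3.6 = 20.2778 m/s.
a = 0.54 × 9.8 = 5.292 m/s².
Reaction distance = v·t_r = 20.2778 × 2 = 40.556 m.
Braking distance = v²/(2a) = 20.2778² / (2 × 5.292) = 411.189 / 10.584 = 38.850 m.
Total = 40.556 + 38.850 = 79.406 m.

Total stopping distance ≈ 79 m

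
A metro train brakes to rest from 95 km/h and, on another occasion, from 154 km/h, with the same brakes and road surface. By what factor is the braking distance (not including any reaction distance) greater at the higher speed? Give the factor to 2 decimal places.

Braking distance d = v²/(2a), so with a fixed, d ∝ v².
Factor = (154/95)² = 1.6211² = 2.6280.

Factor ≈ 2.63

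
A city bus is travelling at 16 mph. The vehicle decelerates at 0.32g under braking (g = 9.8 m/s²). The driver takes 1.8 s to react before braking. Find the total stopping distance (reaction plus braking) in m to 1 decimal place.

Total stopping distance ≈ 21.0 m

16 mph × 0.44704 = 7.1526 m/s.
a = 0.32 × 9.8 = 3.136 m/s².
Reaction distance = v·t_r = 7.1526 × 1.8 = 12.875 m.
Braking distance = v²/(2a) = 7.1526² / (2 × 3.136) = 51.160 / 6.272 = 8.157 m.
Total = 12.875 + 8.157 = 21.032 m.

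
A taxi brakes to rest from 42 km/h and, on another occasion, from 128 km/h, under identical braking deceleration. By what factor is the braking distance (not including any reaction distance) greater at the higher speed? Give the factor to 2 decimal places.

Braking distance d = v²/(2a), so with a fixed, d ∝ v².
Factor = (128/42)² = 3.0476² = 9.2879.

Factor ≈ 9.29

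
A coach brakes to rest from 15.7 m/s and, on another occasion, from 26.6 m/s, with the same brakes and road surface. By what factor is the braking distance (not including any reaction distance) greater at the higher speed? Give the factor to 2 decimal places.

Factor ≈ 2.87

Braking distance d = v²/(2a), so with a fixed, d ∝ v².
Factor = (26.6/15.7)² = 1.6943² = 2.8707.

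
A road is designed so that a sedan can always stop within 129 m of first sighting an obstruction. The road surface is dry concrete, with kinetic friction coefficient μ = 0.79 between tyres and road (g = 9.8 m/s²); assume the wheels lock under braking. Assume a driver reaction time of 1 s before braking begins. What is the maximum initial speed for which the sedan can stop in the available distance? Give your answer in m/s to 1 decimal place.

Maximum speed ≈ 37.6 m/s

a = μg = 0.79 × 9.8 = 7.742 m/s².
Stopping distance: v·t_r + v²/(2a) = 129 with t_r = 1 s and a = 7.742 m/s².
So v² + 15.484 v − 1997.44 = 0.
Positive root: v = −a·t_r + √((a·t_r)² + 2a·d) = −7.742 + √(59.939 + 1997.44) = 37.6163 m/s.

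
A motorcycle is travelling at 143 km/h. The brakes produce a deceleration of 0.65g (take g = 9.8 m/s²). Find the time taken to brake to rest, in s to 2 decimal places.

Braking time ≈ 6.24 s

143 km/h ÷ 3.6 = 39.7222 m/s.
a = 0.65 × 9.8 = 6.370 m/s².
Braking time = v/a = 39.7222 / 6.370 = 6.236 s.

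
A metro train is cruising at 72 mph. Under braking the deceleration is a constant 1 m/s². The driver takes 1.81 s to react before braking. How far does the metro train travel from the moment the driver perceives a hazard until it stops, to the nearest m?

Total stopping distance ≈ 576 m

72 mph × 0.44704 = 32.1869 m/s.
Reaction distance = v·t_r = 32.1869 × 1.81 = 58.258 m.
Braking distance = v²/(2a) = 32.1869² / (2 × 1.000) = 1035.997 / 2.000 = 517.999 m.
Total = 58.258 + 517.999 = 576.257 m.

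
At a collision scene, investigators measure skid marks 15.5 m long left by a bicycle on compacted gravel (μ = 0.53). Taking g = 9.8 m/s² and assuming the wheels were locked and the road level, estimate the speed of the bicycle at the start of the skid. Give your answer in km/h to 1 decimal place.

Deceleration a = μg = 0.53 × 9.8 = 5.194 m/s².
v = √(2a·d) = √(2 × 5.194 × 15.5) = √161.014 = 12.6891 m/s.
= 12.6891 × 3.6 = 45.681 km/h.

Initial speed ≈ 45.7 km/h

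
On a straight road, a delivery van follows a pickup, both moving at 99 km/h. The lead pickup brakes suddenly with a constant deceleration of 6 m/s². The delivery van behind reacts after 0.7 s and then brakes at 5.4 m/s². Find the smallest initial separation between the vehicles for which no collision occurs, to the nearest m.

99 km/h ÷ 3.6 = 27.5000 m/s.
Leader travels v²/(2a_L) = 756.250 / 12.000 = 63.021 m before stopping.
Follower covers v·t_r = 27.5000 × 0.7 = 19.250 m while reacting, then v²/(2a_F) = 756.250 / 10.800 = 70.023 m while braking, for a total of 19.250 + 70.023 = 89.273 m.
Since a_F ≤ a_L and the follower starts braking later, the follower is never slower than the leader, so the closest approach is when both have stopped.
Minimum gap = 89.273 − 63.021 = 26.252 m.

Minimum gap ≈ 26 m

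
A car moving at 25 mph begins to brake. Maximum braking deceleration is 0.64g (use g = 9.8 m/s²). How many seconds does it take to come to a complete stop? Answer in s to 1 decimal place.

25 mph × 0.44704 = 11.1760 m/s.
a = 0.64 × 9.8 = 6.272 m/s².
Braking time = v/a = 11.1760 / 6.272 = 1.782 s.

Braking time ≈ 1.8 s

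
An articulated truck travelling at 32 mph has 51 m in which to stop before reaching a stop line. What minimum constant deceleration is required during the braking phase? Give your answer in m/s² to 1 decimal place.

Required deceleration ≈ 2.0 m/s²

32 mph × 0.44704 = 14.3053 m/s.
v² = 2a·d ⇒ a = v²/(2d) = 14.3053² / (2 × 51.000) = 204.642 / 102.000 = 2.0063 m/s².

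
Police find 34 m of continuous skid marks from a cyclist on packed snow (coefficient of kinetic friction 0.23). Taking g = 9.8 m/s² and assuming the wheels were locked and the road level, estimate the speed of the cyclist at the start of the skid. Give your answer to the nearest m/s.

Initial speed ≈ 12 m/s

Deceleration a = μg = 0.23 × 9.8 = 2.254 m/s².
v = √(2a·d) = √(2 × 2.254 × 34) = √153.272 = 12.3803 m/s.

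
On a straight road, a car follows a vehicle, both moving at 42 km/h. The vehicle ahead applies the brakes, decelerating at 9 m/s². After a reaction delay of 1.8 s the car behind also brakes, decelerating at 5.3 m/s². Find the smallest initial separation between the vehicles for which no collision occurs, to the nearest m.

42 km/h ÷ 3.6 = 11.6667 m/s.
Leader travels v²/(2a_L) = 136.112 / 18.000 = 7.562 m before stopping.
Follower covers v·t_r = 11.6667 × 1.8 = 21.000 m while reacting, then v²/(2a_F) = 136.112 / 10.600 = 12.841 m while braking, for a total of 21.000 + 12.841 = 33.841 m.
Since a_F ≤ a_L and the follower starts braking later, the follower is never slower than the leader, so the closest approach is when both have stopped.
Minimum gap = 33.841 − 7.562 = 26.279 m.

Minimum gap ≈ 26 m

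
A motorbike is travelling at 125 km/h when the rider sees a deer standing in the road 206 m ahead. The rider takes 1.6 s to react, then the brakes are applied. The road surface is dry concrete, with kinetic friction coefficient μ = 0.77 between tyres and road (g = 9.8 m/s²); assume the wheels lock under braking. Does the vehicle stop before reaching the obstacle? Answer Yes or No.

Yes

125 km/h ÷ 3.6 = 34.7222 m/s.
a = μg = 0.77 × 9.8 = 7.546 m/s².
Reaction distance = 34.7222 × 1.6 = 55.556 m.
Braking distance = v²/(2a) = 1205.631 / 15.092 = 79.885 m.
Total stopping distance = 55.556 + 79.885 = 135.441 m, vs 206 m available — it stops with 206 − 135.441 = 70.559 m to spare.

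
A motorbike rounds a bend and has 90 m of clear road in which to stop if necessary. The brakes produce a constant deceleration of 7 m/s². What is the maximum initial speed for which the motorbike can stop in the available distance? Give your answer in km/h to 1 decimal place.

v²/(2a) = d ⇒ v = √(2 × 7.000 × 90) = √1260.00 = 35.4965 m/s.
35.4965 m/s × 3.6 = 127.787 km/h.

Maximum speed ≈ 127.8 km/h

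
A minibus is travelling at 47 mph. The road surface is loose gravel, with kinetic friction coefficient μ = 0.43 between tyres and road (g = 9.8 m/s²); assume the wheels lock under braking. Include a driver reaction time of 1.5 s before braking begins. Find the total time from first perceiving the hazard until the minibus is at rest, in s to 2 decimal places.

47 mph × 0.44704 = 21.0109 m/s.
a = μg = 0.43 × 9.8 = 4.214 m/s².
Braking time = v/a = 21.0109 / 4.214 = 4.986 s.
Total = 1.5 + 4.986 = 6.486 s.

Total time ≈ 6.49 s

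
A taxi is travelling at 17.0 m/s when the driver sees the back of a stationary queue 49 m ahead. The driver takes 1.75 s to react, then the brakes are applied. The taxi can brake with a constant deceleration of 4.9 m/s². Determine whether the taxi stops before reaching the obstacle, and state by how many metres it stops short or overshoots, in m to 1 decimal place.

No — it overshoots by 10.2 m

Reaction distance = 17.0000 × 1.75 = 29.750 m.
Braking distance = v²/(2a) = 289.000 / 9.800 = 29.490 m.
Total stopping distance = 29.750 + 29.490 = 59.240 m, vs 49 m available — it cannot stop in time and overshoots by 59.240 − 49 = 10.240 m.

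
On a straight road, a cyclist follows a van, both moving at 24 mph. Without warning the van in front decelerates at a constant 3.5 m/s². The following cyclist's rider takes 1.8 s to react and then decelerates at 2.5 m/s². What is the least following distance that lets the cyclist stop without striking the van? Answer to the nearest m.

24 mph × 0.44704 = 10.7290 m/s.
Leader travels v²/(2a_L) = 115.111 / 7.000 = 16.444 m before stopping.
Follower covers v·t_r = 10.7290 × 1.8 = 19.312 m while reacting, then v²/(2a_F) = 115.111 / 5.000 = 23.022 m while braking, for a total of 19.312 + 23.022 = 42.334 m.
Since a_F ≤ a_L and the follower starts braking later, the follower is never slower than the leader, so the closest approach is when both have stopped.
Minimum gap = 42.334 − 16.444 = 25.890 m.

Minimum gap ≈ 26 m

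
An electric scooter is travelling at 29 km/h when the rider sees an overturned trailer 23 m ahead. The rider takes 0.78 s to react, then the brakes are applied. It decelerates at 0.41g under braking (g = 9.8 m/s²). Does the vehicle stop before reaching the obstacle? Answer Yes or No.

Yes

29 km/h ÷ 3.6 = 8.0556 m/s.
a = 0.41 × 9.8 = 4.018 m/s².
Reaction distance = 8.0556 × 0.78 = 6.283 m.
Braking distance = v²/(2a) = 64.893 / 8.036 = 8.075 m.
Total stopping distance = 6.283 + 8.075 = 14.358 m, vs 23 m available — it stops with 23 − 14.358 = 8.642 m to spare.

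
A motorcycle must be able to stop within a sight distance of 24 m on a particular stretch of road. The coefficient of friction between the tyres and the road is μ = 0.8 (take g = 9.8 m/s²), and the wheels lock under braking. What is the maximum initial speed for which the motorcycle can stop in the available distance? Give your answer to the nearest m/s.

a = μg = 0.8 × 9.8 = 7.840 m/s².
v²/(2a) = d ⇒ v = √(2 × 7.840 × 24) = √376.32 = 19.3990 m/s.

Maximum speed ≈ 19 m/s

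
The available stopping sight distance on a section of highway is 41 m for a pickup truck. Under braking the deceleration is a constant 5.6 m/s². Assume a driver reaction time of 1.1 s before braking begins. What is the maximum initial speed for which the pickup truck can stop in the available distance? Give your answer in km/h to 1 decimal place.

Stopping distance: v·t_r + v²/(2a) = 41 with t_r = 1.1 s and a = 5.600 m/s².
So v² + 12.320 v − 459.20 = 0.
Positive root: v = −a·t_r + √((a·t_r)² + 2a·d) = −6.160 + √(37.946 + 459.20) = 16.1368 m/s.
16.1368 m/s × 3.6 = 58.092 km/h.

Maximum speed ≈ 58.1 km/h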